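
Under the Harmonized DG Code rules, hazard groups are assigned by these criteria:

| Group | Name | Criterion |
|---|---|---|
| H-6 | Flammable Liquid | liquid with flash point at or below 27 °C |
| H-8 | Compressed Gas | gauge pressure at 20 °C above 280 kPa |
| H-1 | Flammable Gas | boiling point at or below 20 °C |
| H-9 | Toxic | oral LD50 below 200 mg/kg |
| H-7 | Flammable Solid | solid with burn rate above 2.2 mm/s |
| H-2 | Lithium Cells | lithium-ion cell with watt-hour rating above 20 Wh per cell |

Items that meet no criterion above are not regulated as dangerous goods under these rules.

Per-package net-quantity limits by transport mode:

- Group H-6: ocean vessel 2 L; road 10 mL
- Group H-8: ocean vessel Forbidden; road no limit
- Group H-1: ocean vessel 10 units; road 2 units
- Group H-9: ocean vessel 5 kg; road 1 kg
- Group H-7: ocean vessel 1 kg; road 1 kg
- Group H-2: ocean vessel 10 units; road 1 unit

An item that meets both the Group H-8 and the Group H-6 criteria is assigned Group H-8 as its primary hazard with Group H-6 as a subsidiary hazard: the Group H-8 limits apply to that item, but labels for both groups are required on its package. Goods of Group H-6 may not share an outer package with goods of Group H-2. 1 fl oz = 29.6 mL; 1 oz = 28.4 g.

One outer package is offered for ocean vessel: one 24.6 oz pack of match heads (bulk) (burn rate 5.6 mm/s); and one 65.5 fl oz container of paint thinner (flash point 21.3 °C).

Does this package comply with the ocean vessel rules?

Yes

With burn rate 5.6 mm/s (> 2.2 mm/s), the match heads (bulk) fall in Group H-7.
The paint thinner has flash point 21.3 °C, which is ≤ 27 °C, so it is Group H-6 (Flammable Liquid).
Group H-6 quantity: one 65.5 fl oz container = 1938.8 mL.
1938.8 mL is within the ocean vessel limit of 2 L for Group H-6.
Group H-7 quantity: one 24.6 oz pack = 698.64 g.
That is within the Group H-7 ocean vessel limit of 1 kg.
The segregation rule (Group H-6 with Group H-2) does not apply to Group H-6 with Group H-7.
Every hazard group is within its ocean vessel limit and no segregation rule is violated.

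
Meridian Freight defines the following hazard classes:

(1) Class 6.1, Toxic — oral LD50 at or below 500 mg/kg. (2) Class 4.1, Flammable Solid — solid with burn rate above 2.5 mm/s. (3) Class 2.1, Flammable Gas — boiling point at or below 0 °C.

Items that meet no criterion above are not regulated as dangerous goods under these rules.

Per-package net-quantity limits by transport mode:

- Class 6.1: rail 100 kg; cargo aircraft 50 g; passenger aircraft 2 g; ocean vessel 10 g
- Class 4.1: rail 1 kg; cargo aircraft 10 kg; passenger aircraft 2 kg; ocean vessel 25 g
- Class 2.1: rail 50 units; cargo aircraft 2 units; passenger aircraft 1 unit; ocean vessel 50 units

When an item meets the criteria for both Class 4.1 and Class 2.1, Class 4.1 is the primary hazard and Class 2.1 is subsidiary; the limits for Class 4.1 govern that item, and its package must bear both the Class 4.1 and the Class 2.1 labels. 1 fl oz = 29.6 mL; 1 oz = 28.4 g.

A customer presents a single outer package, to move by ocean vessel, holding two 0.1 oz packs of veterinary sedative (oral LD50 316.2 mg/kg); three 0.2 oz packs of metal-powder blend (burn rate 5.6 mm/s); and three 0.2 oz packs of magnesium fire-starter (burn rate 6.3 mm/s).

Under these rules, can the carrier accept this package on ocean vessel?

The veterinary sedative has oral LD50 316.2 mg/kg, which is ≤ 500 mg/kg, so it is Class 6.1 (Toxic).
With burn rate 5.6 mm/s (> 2.5 mm/s), the metal-powder blend falls in Class 4.1.
Magnesium fire-starter: burn rate 6.3 mm/s > 2.5 mm/s → Class 4.1 (Flammable Solid).
Total Class 4.1: (three 0.2 oz packs = 17.04 g) + (three 0.2 oz packs = 17.04 g) = 34.08 g.
That exceeds the Class 4.1 ocean vessel limit of 25 g.
Class 6.1 quantity: two 0.1 oz packs = 5.68 g.
That is within the Class 6.1 ocean vessel limit of 10 g.

No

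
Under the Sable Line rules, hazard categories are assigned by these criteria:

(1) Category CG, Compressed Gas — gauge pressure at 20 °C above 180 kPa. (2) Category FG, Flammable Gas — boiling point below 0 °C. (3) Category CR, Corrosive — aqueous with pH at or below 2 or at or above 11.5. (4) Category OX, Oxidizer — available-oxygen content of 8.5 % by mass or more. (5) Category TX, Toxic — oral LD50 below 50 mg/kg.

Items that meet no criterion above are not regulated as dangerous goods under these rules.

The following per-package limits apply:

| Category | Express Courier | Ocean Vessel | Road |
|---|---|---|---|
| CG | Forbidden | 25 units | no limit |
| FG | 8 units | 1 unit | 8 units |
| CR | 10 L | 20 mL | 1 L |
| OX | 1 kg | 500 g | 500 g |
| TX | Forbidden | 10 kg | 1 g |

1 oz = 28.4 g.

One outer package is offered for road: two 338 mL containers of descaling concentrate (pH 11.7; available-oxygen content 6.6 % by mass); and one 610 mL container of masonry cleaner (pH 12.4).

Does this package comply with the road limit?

No

Descaling concentrate: pH 11.7 ≥ 11.5 → Category CR (Corrosive).
With pH 12.4 (≥ 11.5), the masonry cleaner falls in Category CR.
Category CR net quantity: (two 338 mL containers = 676 mL) + 610 mL = 1.286 L.
1.286 L exceeds the road limit of 1 L for Category CR.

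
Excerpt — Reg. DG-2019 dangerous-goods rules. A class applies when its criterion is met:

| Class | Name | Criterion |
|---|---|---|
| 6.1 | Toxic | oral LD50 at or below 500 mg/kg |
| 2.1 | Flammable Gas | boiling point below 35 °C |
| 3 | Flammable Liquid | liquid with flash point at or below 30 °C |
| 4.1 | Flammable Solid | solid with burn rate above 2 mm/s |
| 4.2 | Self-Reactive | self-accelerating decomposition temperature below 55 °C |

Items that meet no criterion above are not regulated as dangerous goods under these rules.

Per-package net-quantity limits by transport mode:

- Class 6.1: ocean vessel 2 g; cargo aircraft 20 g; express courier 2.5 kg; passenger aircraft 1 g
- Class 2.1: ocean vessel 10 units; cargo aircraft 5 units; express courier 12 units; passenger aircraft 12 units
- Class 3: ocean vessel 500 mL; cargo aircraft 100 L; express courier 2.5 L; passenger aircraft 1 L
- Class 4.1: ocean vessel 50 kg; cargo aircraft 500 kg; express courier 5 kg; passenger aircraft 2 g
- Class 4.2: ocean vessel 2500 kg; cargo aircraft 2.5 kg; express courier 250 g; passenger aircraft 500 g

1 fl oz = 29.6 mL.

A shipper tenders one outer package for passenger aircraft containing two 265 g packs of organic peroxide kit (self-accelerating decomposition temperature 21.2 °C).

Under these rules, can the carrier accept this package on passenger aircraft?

Self-accelerating decomposition temperature 21.2 °C meets the Class 4.2 criterion (Self-Reactive), so the organic peroxide kit is Class 4.2.
Class 4.2 quantity: two 265 g packs = 530 g.
530 g > 500 g (passenger aircraft limit, Class 4.2) — over the limit.

No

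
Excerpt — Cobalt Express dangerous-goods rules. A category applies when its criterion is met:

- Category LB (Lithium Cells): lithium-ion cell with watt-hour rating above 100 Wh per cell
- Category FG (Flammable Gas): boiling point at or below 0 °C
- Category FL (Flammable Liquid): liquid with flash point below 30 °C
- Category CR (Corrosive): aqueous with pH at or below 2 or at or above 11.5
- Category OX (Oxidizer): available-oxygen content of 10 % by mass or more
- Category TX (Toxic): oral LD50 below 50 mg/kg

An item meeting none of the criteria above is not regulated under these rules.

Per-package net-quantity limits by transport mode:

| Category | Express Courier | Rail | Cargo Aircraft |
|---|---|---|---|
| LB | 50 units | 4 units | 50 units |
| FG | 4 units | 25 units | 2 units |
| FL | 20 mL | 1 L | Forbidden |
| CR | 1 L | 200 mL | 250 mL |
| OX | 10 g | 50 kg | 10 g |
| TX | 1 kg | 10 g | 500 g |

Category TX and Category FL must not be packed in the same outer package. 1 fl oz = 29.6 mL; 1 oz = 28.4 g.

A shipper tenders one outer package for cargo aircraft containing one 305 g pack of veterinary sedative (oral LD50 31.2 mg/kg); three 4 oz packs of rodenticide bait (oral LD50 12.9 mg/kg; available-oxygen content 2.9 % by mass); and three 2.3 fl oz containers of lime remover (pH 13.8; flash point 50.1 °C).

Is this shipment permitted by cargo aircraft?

No

With oral LD50 31.2 mg/kg (< 50 mg/kg), the veterinary sedative falls in Category TX.
Oral LD50 12.9 mg/kg meets the Category TX criterion (Toxic), so the rodenticide bait is Category TX.
With pH 13.8 (≥ 11.5), the lime remover falls in Category CR.
Total Category TX: 305 g + (three 4 oz packs = 340.8 g) = 645.8 g.
That exceeds the Category TX cargo aircraft limit of 500 g.
Category CR quantity: three 2.3 fl oz containers = 204.24 mL.
204.24 mL ≤ 250 mL (cargo aircraft limit, Category CR) — within limit.
The segregation rule (Category TX with Category FL) does not apply to Category TX with Category CR.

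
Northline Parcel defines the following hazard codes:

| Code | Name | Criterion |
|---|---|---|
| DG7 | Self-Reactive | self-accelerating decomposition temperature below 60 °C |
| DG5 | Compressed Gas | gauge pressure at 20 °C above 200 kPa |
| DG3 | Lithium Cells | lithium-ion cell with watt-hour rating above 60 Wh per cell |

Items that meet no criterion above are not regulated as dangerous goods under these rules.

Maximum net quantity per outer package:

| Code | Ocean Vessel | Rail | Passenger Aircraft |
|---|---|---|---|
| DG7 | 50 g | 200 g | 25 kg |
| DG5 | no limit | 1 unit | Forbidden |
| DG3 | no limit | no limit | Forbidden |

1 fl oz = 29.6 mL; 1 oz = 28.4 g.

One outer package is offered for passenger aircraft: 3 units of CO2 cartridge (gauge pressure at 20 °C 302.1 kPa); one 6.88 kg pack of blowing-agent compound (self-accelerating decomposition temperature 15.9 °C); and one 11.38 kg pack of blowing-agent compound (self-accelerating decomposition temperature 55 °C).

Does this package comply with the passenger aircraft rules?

No

Gauge pressure at 20 °C 302.1 kPa meets the Code DG5 criterion (Compressed Gas), so the CO2 cartridge is Code DG5.
Self-accelerating decomposition temperature 15.9 °C meets the Code DG7 criterion (Self-Reactive), so the blowing-agent compound is Code DG7.
The blowing-agent compound has self-accelerating decomposition temperature 55 °C, which is < 60 °C, so it is Code DG7 (Self-Reactive).
Total Code DG7: 6.88 kg + 11.38 kg = 18.26 kg.
18.26 kg ≤ 25 kg (passenger aircraft limit, Code DG7) — within limit.
Code DG5 quantity: 3 units.
By passenger aircraft, Code DG5 is Forbidden regardless of quantity.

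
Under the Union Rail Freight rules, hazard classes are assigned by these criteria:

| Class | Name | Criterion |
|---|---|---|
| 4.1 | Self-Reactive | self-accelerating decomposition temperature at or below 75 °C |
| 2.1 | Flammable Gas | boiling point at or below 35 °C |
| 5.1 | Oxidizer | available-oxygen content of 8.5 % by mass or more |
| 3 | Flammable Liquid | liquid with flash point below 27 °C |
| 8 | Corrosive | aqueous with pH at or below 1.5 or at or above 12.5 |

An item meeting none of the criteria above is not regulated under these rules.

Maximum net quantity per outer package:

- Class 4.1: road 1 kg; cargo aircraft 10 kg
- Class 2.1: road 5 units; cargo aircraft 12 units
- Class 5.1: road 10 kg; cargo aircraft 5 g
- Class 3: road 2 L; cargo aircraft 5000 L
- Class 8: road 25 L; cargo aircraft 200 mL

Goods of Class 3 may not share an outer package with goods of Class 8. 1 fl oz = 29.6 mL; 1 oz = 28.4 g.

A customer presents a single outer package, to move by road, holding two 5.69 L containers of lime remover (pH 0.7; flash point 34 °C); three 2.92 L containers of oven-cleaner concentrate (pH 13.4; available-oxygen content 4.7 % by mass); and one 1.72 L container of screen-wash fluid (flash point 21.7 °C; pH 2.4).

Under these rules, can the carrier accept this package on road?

pH 0.7 meets the Class 8 criterion (Corrosive), so the lime remover is Class 8.
Oven-cleaner concentrate: pH 13.4 ≥ 12.5 → Class 8 (Corrosive).
The screen-wash fluid has flash point 21.7 °C, which is < 27 °C, so it is Class 3 (Flammable Liquid).
Class 3 quantity: 1.72 L.
1.72 L is within the road limit of 2 L for Class 3.
Class 8 net quantity: (two 5.69 L containers = 11.38 L) + (three 2.92 L containers = 8.76 L) = 20.14 L.
20.14 L ≤ 25 L (road limit, Class 8) — within limit.
Class 3 and Class 8 may not share an outer package.

No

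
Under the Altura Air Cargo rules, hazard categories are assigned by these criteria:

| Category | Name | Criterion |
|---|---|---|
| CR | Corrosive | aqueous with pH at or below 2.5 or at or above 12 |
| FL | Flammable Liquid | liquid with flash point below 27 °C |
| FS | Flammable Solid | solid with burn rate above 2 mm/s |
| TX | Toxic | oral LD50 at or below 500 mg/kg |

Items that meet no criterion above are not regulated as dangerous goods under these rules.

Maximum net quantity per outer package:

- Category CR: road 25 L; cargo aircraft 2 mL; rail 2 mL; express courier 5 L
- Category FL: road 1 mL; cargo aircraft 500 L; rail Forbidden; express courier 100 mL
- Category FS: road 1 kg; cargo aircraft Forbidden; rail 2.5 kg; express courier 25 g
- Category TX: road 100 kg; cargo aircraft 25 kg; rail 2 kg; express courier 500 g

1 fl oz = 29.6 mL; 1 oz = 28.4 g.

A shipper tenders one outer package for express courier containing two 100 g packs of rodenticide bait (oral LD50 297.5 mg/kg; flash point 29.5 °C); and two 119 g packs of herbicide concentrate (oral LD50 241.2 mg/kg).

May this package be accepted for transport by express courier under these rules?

The rodenticide bait has oral LD50 297.5 mg/kg, which is ≤ 500 mg/kg, so it is Category TX (Toxic).
The herbicide concentrate has oral LD50 241.2 mg/kg, which is ≤ 500 mg/kg, so it is Category TX (Toxic).
Category TX net quantity: (two 100 g packs = 200 g) + (two 119 g packs = 238 g) = 438 g.
438 g is within the express courier limit of 500 g for Category TX.

Yes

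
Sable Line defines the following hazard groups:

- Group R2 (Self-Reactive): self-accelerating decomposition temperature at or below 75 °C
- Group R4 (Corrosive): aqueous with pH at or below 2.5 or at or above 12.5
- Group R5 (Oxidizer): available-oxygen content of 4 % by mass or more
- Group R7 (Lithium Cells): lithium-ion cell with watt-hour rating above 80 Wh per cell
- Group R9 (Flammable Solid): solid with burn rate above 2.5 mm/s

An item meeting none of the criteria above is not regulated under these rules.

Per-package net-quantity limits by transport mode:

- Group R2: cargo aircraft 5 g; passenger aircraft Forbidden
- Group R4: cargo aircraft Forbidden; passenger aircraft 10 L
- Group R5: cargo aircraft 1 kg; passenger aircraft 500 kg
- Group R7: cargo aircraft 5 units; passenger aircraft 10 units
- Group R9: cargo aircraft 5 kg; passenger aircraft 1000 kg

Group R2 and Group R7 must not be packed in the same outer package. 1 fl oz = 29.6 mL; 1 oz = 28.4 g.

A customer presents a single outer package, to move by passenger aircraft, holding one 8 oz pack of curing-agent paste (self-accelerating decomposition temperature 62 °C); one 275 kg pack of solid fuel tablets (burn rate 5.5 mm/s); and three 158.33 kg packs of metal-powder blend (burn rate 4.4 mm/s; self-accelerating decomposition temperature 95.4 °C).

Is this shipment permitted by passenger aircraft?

With self-accelerating decomposition temperature 62 °C (≤ 75 °C), the curing-agent paste falls in Group R2.
Burn rate 5.5 mm/s meets the Group R9 criterion (Flammable Solid), so the solid fuel tablets are Group R9.
The metal-powder blend has burn rate 4.4 mm/s, which is > 2.5 mm/s, so it is Group R9 (Flammable Solid).
Total Group R9: 275 kg + (three 158.33 kg packs = 474.99 kg) = 749.99 kg.
That is within the Group R9 passenger aircraft limit of 1000 kg.
Group R2 quantity: one 8 oz pack = 227.2 g.
By passenger aircraft, Group R2 is Forbidden regardless of quantity.
The segregation rule (Group R2 with Group R7) does not apply to Group R9 with Group R2.

No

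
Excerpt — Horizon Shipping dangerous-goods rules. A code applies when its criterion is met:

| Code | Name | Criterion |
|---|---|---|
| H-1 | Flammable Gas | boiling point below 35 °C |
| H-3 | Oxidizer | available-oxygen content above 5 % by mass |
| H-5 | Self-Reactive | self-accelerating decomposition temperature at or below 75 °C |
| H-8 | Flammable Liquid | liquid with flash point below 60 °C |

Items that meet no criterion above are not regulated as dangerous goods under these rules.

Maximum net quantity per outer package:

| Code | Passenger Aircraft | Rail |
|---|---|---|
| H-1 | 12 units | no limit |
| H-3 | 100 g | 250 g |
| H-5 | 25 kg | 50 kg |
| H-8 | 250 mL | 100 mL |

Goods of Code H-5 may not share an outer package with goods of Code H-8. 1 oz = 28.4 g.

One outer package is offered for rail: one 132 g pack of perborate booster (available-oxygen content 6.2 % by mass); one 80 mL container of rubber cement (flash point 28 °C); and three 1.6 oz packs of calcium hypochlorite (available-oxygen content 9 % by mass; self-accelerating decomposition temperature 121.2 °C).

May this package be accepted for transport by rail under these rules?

No

With available-oxygen content 6.2 % by mass (> 5 % by mass), the perborate booster falls in Code H-3.
Flash point 28 °C meets the Code H-8 criterion (Flammable Liquid), so the rubber cement is Code H-8.
The calcium hypochlorite has available-oxygen content 9 % by mass, which is > 5 % by mass, so it is Code H-3 (Oxidizer).
Code H-3 net quantity: 132 g + (three 1.6 oz packs = 136.32 g) = 268.32 g.
268.32 g exceeds the rail limit of 250 g for Code H-3.
Code H-8 quantity: 80 mL.
80 mL is within the rail limit of 100 mL for Code H-8.
The segregation rule (Code H-5 with Code H-8) does not apply to Code H-3 with Code H-8.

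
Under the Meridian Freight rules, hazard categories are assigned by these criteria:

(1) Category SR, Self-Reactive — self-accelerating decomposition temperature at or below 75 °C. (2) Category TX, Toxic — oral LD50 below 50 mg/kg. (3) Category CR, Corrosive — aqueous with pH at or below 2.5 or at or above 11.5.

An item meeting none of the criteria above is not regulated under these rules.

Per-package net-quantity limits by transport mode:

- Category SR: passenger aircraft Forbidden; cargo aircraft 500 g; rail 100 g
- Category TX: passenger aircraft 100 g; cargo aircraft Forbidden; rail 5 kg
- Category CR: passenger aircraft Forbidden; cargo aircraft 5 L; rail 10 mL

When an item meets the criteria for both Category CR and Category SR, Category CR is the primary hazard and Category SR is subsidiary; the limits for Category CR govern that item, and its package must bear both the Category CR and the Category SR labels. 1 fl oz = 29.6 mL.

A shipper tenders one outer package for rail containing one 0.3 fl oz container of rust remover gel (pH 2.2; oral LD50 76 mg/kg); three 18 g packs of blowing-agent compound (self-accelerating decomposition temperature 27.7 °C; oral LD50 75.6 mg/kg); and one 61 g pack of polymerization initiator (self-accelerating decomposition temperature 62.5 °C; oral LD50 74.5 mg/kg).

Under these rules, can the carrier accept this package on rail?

No

Rust remover gel: pH 2.2 ≤ 2.5 → Category CR (Corrosive).
With self-accelerating decomposition temperature 27.7 °C (≤ 75 °C), the blowing-agent compound falls in Category SR.
With self-accelerating decomposition temperature 62.5 °C (≤ 75 °C), the polymerization initiator falls in Category SR.
Category CR quantity: one 0.3 fl oz container = 8.88 mL.
8.88 mL ≤ 10 mL (rail limit, Category CR) — within limit.
Category SR net quantity: (three 18 g packs = 54 g) + 61 g = 115 g.
115 g > 100 g (rail limit, Category SR) — over the limit.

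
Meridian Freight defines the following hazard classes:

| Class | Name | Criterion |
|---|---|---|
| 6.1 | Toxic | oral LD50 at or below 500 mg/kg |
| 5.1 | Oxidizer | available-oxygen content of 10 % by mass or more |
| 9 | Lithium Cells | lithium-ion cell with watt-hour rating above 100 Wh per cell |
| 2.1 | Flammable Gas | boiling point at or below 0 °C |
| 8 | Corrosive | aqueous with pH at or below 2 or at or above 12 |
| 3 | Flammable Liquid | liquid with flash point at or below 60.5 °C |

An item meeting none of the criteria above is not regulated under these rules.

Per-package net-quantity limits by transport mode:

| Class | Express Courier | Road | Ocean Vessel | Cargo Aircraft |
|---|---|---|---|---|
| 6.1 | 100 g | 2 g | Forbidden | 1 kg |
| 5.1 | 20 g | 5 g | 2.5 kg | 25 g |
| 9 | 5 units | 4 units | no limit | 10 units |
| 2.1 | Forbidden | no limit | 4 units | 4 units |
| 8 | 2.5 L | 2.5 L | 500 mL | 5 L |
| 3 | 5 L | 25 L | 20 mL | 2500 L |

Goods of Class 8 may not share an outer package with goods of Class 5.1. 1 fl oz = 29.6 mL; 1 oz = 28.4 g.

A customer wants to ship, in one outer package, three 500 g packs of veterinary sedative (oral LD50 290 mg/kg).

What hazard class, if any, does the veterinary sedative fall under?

Class 6.1

Oral LD50 290 mg/kg meets the Class 6.1 criterion (Toxic), so the veterinary sedative is Class 6.1.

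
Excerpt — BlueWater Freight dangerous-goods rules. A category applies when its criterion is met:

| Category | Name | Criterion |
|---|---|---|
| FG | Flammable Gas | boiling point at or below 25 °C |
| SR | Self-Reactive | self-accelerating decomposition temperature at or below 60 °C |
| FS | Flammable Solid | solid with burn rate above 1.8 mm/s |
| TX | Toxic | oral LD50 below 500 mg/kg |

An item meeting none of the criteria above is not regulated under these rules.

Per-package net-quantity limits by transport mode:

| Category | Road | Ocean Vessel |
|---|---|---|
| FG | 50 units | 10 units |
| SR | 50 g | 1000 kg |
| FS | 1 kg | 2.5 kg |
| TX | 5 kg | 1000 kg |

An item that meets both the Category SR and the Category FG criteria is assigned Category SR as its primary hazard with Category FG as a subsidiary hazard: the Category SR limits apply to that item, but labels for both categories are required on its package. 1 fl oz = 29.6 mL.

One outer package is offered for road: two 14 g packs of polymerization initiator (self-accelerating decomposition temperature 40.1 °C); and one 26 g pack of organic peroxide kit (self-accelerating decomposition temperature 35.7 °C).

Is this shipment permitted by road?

No

The polymerization initiator has self-accelerating decomposition temperature 40.1 °C, which is ≤ 60 °C, so it is Category SR (Self-Reactive).
With self-accelerating decomposition temperature 35.7 °C (≤ 60 °C), the organic peroxide kit falls in Category SR.
Category SR net quantity: (two 14 g packs = 28 g) + 26 g = 54 g.
54 g > 50 g (road limit, Category SR) — over the limit.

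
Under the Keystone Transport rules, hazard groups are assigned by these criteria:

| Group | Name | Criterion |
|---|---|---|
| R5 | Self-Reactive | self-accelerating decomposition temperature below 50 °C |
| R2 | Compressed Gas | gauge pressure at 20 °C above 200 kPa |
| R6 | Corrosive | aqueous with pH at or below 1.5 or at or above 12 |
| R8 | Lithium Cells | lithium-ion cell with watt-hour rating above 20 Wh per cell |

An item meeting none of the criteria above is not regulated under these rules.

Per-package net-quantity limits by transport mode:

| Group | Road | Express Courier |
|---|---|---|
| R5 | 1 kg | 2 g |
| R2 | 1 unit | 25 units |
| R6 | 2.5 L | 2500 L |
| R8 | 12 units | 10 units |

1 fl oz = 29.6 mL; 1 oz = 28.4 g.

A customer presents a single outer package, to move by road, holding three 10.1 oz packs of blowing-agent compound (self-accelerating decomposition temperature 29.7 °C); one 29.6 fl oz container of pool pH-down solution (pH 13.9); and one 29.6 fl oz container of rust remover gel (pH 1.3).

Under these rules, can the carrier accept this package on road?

Yes

Blowing-agent compound: self-accelerating decomposition temperature 29.7 °C < 50 °C → Group R5 (Self-Reactive).
The pool pH-down solution has pH 13.9, which is ≥ 12, so it is Group R6 (Corrosive).
The rust remover gel has pH 1.3, which is ≤ 1.5, so it is Group R6 (Corrosive).
Group R6 net quantity: (one 29.6 fl oz container = 876.16 mL) + (one 29.6 fl oz container = 876.16 mL) = 1752.32 mL.
That is within the Group R6 road limit of 2.5 L.
Group R5 quantity: three 10.1 oz packs = 860.52 g.
860.52 g is within the road limit of 1 kg for Group R5.
Every hazard group is within its road limit and no segregation rule is violated.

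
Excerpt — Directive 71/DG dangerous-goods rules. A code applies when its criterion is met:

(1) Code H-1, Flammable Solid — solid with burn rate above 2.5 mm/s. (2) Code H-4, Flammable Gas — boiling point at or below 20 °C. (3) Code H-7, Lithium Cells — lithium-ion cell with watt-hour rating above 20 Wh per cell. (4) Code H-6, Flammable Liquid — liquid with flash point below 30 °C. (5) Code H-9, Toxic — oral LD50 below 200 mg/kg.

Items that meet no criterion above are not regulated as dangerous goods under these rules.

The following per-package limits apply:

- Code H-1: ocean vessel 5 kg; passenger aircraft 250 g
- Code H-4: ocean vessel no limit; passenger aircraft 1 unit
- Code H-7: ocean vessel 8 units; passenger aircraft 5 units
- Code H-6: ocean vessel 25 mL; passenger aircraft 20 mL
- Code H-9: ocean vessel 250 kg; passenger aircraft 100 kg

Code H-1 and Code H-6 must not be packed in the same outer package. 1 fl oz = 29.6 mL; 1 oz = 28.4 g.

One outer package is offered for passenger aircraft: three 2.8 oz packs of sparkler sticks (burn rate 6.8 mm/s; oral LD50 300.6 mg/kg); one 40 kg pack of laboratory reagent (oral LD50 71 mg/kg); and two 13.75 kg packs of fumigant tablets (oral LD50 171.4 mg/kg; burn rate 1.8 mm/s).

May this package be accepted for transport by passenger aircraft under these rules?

Yes

The sparkler sticks have burn rate 6.8 mm/s, which is > 2.5 mm/s, so they are Code H-1 (Flammable Solid).
The laboratory reagent has oral LD50 71 mg/kg, which is < 200 mg/kg, so it is Code H-9 (Toxic).
The fumigant tablets have oral LD50 171.4 mg/kg, which is < 200 mg/kg, so they are Code H-9 (Toxic).
Code H-9 net quantity: 40 kg + (two 13.75 kg packs = 27.5 kg) = 67.5 kg.
67.5 kg ≤ 100 kg (passenger aircraft limit, Code H-9) — within limit.
Code H-1 quantity: three 2.8 oz packs = 238.56 g.
238.56 g ≤ 250 g (passenger aircraft limit, Code H-1) — within limit.
The segregation rule (Code H-1 with Code H-6) does not apply to Code H-9 with Code H-1.
Every hazard code is within its passenger aircraft limit and no segregation rule is violated.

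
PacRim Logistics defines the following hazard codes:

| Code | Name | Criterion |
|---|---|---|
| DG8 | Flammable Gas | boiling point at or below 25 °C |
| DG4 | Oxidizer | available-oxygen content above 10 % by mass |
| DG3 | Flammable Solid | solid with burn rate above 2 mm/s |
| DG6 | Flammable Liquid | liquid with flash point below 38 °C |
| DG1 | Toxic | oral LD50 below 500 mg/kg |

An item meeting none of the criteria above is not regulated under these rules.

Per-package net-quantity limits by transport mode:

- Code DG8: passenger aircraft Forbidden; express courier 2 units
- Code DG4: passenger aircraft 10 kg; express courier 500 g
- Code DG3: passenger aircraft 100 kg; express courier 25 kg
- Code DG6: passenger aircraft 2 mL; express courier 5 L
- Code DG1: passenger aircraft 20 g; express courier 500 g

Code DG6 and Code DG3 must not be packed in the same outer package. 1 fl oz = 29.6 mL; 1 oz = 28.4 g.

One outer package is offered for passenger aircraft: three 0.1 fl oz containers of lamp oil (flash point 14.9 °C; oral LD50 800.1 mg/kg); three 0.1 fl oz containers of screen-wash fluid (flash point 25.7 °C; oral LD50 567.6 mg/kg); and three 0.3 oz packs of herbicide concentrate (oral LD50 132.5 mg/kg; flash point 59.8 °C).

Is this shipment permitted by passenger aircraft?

Lamp oil: flash point 14.9 °C < 38 °C → Code DG6 (Flammable Liquid).
The screen-wash fluid has flash point 25.7 °C, which is < 38 °C, so it is Code DG6 (Flammable Liquid).
Herbicide concentrate: oral LD50 132.5 mg/kg < 500 mg/kg → Code DG1 (Toxic).
Code DG1 quantity: three 0.3 oz packs = 25.56 g.
25.56 g > 20 g (passenger aircraft limit, Code DG1) — over the limit.
Code DG6 net quantity: (three 0.1 fl oz containers = 8.88 mL) + (three 0.1 fl oz containers = 8.88 mL) = 17.76 mL.
17.76 mL exceeds the passenger aircraft limit of 2 mL for Code DG6.
The segregation rule (Code DG6 with Code DG3) does not apply to Code DG1 with Code DG6.

No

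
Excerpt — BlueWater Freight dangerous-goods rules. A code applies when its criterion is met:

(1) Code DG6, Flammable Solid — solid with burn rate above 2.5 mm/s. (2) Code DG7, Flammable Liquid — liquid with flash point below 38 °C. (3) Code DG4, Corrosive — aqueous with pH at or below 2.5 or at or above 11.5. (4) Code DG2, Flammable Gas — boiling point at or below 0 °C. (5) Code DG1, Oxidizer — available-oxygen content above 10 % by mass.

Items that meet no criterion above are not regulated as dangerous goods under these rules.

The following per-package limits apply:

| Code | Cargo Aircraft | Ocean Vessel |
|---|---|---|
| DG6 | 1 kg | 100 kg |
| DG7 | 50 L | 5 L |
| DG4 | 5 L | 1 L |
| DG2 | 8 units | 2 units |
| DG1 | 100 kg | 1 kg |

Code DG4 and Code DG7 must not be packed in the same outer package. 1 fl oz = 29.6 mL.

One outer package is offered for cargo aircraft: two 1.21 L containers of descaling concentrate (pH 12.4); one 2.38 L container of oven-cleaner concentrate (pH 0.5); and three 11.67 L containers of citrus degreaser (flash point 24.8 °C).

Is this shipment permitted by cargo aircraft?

No

Descaling concentrate: pH 12.4 ≥ 11.5 → Code DG4 (Corrosive).
With pH 0.5 (≤ 2.5), the oven-cleaner concentrate falls in Code DG4.
Citrus degreaser: flash point 24.8 °C < 38 °C → Code DG7 (Flammable Liquid).
Code DG4 net quantity: (two 1.21 L containers = 2.42 L) + 2.38 L = 4.8 L.
4.8 L ≤ 5 L (cargo aircraft limit, Code DG4) — within limit.
Code DG7 quantity: three 11.67 L containers = 35.01 L.
35.01 L is within the cargo aircraft limit of 50 L for Code DG7.
Code DG4 and Code DG7 may not share an outer package.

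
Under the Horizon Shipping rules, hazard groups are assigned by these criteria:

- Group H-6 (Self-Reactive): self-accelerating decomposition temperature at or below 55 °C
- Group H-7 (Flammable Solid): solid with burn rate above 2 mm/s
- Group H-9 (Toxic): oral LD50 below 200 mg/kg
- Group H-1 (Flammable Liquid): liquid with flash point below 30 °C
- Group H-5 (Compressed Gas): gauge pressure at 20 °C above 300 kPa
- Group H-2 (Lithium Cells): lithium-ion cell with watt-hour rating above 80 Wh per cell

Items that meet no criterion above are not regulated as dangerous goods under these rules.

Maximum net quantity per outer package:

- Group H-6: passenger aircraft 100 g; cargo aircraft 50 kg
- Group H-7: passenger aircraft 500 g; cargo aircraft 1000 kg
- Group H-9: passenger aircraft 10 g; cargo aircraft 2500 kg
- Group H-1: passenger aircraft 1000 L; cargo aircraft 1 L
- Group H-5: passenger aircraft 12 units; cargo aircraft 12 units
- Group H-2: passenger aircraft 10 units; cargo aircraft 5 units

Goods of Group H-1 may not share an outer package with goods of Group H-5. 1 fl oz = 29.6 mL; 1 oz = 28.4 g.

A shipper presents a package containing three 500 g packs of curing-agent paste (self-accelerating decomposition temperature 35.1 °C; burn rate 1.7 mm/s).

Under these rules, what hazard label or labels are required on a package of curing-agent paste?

Group H-6

Curing-agent paste: self-accelerating decomposition temperature 35.1 °C ≤ 55 °C → Group H-6 (Self-Reactive).
Only the Group H-6 label is required.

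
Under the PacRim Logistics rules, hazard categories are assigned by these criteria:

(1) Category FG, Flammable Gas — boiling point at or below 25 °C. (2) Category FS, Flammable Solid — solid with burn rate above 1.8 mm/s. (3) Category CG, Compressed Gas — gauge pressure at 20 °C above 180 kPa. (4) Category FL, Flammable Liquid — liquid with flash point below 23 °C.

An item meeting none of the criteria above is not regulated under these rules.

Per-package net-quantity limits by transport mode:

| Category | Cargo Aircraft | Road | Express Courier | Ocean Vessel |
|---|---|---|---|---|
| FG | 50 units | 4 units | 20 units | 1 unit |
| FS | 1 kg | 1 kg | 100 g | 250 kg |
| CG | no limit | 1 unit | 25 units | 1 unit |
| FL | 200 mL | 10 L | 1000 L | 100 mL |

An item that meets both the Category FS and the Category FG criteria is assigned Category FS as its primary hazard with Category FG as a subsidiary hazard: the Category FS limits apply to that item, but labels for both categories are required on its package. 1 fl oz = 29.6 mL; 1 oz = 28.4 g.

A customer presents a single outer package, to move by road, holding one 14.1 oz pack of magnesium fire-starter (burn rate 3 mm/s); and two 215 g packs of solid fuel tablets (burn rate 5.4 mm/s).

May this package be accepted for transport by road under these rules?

Yes

The magnesium fire-starter has burn rate 3 mm/s, which is > 1.8 mm/s, so it is Category FS (Flammable Solid).
With burn rate 5.4 mm/s (> 1.8 mm/s), the solid fuel tablets fall in Category FS.
Total Category FS: (one 14.1 oz pack = 400.44 g) + (two 215 g packs = 430 g) = 830.44 g.
830.44 g ≤ 1 kg (road limit, Category FS) — within limit.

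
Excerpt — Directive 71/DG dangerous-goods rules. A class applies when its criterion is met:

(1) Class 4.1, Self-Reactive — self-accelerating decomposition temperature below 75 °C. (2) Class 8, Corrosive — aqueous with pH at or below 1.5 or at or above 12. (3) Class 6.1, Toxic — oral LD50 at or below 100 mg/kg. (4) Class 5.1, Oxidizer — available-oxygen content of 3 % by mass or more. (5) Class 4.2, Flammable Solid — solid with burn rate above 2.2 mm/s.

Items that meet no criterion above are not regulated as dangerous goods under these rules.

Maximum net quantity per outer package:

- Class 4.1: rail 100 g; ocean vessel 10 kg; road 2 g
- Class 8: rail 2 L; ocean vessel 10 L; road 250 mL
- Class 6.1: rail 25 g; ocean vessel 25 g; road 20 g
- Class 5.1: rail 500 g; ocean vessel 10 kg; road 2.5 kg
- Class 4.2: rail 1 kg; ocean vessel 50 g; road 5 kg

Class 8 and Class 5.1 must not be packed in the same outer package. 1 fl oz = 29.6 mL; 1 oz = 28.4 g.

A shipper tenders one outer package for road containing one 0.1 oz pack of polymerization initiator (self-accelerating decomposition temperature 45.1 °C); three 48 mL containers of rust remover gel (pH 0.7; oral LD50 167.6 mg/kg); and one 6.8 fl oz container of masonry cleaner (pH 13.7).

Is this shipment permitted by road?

No

The polymerization initiator has self-accelerating decomposition temperature 45.1 °C, which is < 75 °C, so it is Class 4.1 (Self-Reactive).
With pH 0.7 (≤ 1.5), the rust remover gel falls in Class 8.
pH 13.7 meets the Class 8 criterion (Corrosive), so the masonry cleaner is Class 8.
Class 8 net quantity: (three 48 mL containers = 144 mL) + (one 6.8 fl oz container = 201.28 mL) = 345.28 mL.
That exceeds the Class 8 road limit of 250 mL.
Class 4.1 quantity: one 0.1 oz pack = 2.84 g.
That exceeds the Class 4.1 road limit of 2 g.
The segregation rule (Class 8 with Class 5.1) does not apply to Class 8 with Class 4.1.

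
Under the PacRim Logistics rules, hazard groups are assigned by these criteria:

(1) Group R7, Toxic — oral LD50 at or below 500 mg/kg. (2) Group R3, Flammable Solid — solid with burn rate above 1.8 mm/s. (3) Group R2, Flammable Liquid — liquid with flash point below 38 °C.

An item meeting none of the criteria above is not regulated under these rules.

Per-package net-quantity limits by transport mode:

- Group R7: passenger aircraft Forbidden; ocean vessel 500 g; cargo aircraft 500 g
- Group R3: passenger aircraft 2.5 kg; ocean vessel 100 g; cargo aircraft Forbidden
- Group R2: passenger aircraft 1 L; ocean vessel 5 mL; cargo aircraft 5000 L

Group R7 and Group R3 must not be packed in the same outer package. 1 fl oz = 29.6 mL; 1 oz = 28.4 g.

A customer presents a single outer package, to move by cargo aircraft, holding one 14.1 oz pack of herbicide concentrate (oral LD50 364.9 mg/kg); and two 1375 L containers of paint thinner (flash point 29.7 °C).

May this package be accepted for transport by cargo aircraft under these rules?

With oral LD50 364.9 mg/kg (≤ 500 mg/kg), the herbicide concentrate falls in Group R7.
The paint thinner has flash point 29.7 °C, which is < 38 °C, so it is Group R2 (Flammable Liquid).
Group R2 quantity: two 1375 L containers = 2750 L.
2750 L ≤ 5000 L (cargo aircraft limit, Group R2) — within limit.
Group R7 quantity: one 14.1 oz pack = 400.44 g.
400.44 g is within the cargo aircraft limit of 500 g for Group R7.
The segregation rule (Group R7 with Group R3) does not apply to Group R2 with Group R7.
Every hazard group is within its cargo aircraft limit and no segregation rule is violated.

Yes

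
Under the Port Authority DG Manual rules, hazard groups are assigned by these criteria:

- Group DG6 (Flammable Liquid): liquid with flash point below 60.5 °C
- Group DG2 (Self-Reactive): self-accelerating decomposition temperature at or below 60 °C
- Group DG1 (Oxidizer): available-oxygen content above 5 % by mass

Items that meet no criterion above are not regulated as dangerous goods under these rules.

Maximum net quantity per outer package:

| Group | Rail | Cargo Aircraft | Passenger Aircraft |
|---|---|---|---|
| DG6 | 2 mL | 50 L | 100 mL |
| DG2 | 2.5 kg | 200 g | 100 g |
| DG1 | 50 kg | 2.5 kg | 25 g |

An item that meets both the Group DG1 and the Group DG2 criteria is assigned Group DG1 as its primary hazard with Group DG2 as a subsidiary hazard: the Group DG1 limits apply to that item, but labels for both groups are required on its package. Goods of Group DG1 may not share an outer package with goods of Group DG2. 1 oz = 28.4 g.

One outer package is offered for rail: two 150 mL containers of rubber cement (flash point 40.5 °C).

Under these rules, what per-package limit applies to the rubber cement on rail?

2 mL

Flash point 40.5 °C meets the Group DG6 criterion (Flammable Liquid), so the rubber cement is Group DG6.
The rail limit for Group DG6 is 2 mL.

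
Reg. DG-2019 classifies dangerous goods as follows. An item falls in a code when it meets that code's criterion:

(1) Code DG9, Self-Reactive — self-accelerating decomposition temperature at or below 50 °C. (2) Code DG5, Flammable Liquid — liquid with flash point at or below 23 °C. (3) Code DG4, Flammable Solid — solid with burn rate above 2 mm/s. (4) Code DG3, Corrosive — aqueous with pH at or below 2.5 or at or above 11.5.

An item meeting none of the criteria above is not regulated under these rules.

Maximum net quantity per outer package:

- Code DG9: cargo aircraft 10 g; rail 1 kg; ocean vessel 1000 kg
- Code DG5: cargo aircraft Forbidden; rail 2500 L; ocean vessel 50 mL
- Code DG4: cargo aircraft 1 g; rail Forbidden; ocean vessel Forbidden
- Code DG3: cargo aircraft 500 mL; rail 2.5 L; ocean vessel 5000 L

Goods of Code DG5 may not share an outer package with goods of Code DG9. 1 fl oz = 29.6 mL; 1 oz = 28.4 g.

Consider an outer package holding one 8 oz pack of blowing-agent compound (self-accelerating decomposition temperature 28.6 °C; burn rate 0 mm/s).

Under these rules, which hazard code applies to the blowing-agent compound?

Blowing-agent compound: self-accelerating decomposition temperature 28.6 °C ≤ 50 °C → Code DG9 (Self-Reactive).

Code DG9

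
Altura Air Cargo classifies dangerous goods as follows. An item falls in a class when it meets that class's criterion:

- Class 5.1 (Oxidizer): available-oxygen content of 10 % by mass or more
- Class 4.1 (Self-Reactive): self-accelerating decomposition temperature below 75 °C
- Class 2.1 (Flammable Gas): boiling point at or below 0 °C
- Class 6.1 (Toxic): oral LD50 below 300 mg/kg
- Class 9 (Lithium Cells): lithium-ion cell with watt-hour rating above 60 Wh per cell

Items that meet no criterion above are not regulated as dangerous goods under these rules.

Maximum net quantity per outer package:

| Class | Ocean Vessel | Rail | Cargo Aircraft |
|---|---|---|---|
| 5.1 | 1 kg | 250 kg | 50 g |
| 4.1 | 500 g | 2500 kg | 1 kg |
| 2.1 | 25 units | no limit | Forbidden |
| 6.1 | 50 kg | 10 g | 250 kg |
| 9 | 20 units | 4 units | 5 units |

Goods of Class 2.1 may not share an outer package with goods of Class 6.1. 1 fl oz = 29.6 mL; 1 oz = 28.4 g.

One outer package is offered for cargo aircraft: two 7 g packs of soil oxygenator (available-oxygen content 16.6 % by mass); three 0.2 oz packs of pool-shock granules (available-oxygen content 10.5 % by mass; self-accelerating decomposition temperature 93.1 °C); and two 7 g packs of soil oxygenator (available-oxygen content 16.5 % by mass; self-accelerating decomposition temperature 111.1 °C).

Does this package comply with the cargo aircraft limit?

Available-oxygen content 16.6 % by mass meets the Class 5.1 criterion (Oxidizer), so the soil oxygenator is Class 5.1.
Pool-shock granules: available-oxygen content 10.5 % by mass ≥ 10 % by mass → Class 5.1 (Oxidizer).
The soil oxygenator has available-oxygen content 16.5 % by mass, which is ≥ 10 % by mass, so it is Class 5.1 (Oxidizer).
Class 5.1 net quantity: (two 7 g packs = 14 g) + (three 0.2 oz packs = 17.04 g) + (two 7 g packs = 14 g) = 45.04 g.
That is within the Class 5.1 cargo aircraft limit of 50 g.

Yes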